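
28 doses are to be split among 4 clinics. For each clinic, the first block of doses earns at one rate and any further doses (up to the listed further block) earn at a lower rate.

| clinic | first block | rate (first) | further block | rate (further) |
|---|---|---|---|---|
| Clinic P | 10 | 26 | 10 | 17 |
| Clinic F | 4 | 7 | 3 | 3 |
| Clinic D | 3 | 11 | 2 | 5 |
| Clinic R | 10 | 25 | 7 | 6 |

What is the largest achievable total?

646

Order all 8 blocks by rate: Clinic P/tier1 26 > Clinic R/tier1 25 > Clinic P/tier2 17 > Clinic D/tier1 11 > Clinic F/tier1 7 > Clinic R/tier2 6 > Clinic D/tier2 5 > Clinic F/tier2 3.
Clinic P tier1 at 26: fill all 10 ; 18 left.
Clinic R tier1 at 25: fill all 10 ; 8 left.
Clinic P tier2 at 17: only 8 left, fill 8.
Total = 26×10 + 25×10 + 17×8 = 646.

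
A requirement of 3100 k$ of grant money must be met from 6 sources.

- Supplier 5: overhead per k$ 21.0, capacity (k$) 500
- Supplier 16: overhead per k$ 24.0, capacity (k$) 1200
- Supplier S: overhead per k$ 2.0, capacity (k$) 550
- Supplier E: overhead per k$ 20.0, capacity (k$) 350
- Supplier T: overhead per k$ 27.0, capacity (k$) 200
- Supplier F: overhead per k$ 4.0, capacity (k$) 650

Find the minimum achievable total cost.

46400

Cheapest first:
Take 550 from Supplier S at 2.0 — need 2550 more.
Supplier F (4.0): use full 650 — 1900 k$ to go.
Take 350 from Supplier E at 20.0 — need 1550 more.
Supplier 5 at 21.0: take all 500 k$ — 1050 still needed.
Supplier 16 at 24.0: take 1050 of its 1200 — requirement met.
Supplier T: unused.
Cost = 550×2.0 + 650×4.0 + 350×20.0 + 500×21.0 + 1050×24.0 = 46400.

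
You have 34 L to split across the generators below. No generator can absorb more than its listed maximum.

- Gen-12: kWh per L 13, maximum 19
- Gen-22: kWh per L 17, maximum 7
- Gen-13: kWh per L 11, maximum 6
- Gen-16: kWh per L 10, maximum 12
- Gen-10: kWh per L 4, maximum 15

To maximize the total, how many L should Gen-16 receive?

Rank by kWh per L: Gen-22 17 > Gen-12 13 > Gen-13 11 > Gen-16 10 > Gen-10 4.
Gen-22: +7 to 7 (cap) → 27 left.
Give Gen-12 19 to hit its cap of 19 → 8 left.
Gen-13: +6 to 6 (cap) → 2 left.
Gen-16 has room for 12 but only 2 remain, so it gets 2.

2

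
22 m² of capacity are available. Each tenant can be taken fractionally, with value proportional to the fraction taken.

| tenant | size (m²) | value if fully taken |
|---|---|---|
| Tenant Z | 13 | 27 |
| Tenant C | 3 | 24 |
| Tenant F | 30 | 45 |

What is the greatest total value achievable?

Best value per unit of size first: Tenant C 24/3≈8, Tenant Z 27/13≈2.08, Tenant F 45/30≈1.5.
All 3 m² of Tenant C fit (value 24) → 19 remain.
Take all of Tenant Z (13 m², value 27) → 6 m² left.
Fill the last 6 m² with part of Tenant F: 6/30 of it earns 9.
Total value = 60.

60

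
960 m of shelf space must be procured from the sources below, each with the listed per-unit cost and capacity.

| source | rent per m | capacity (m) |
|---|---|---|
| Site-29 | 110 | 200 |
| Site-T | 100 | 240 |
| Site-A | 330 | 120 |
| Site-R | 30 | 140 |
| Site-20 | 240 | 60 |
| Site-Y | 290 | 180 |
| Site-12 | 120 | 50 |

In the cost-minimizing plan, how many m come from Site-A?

Cheapest first:
Take 140 from Site-R at 30 → need 820 more.
Site-T at 100: take all 240 m → 580 still needed.
Site-29 (110): use full 200 → 380 m to go.
Take 50 from Site-12 at 120 → need 330 more.
Site-20 at 240: take all 60 m → 270 still needed.
Site-Y at 290: take all 180 m → 90 still needed.
Site-A (330): take the remaining 90 → done.

90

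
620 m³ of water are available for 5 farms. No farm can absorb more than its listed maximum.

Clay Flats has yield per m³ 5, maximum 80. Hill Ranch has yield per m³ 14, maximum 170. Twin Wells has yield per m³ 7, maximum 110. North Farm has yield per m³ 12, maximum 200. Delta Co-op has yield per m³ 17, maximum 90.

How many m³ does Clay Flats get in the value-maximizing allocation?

Rank by yield per m³: Delta Co-op 17 > Hill Ranch 14 > North Farm 12 > Twin Wells 7 > Clay Flats 5.
Delta Co-op: +90 to 90 (cap) — 530 left.
Hill Ranch: +170 to 170 (cap) — 360 left.
North Farm: +200 to 200 (cap) — 160 left.
Twin Wells takes 110 to reach its cap of 110 — 50 left.
Clay Flats has room for 80 but only 50 remain, so it gets 50.

50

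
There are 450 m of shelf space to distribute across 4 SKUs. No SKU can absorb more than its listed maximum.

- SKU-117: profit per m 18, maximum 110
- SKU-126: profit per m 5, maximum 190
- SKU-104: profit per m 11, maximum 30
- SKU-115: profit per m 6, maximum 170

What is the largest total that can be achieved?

Order the SKUs by profit per m: SKU-117 18 > SKU-104 11 > SKU-115 6 > SKU-126 5.
Give SKU-117 110 to hit its cap of 110 ; 340 left.
SKU-104 takes 30 to reach its cap of 30 ; 310 left.
SKU-115: +170 to 170 (cap) ; 140 left.
SKU-126: +140 (room for 190) → 140. Pool exhausted.
Total = 18×110 + 5×140 + 11×30 + 6×170 = 4030.

4030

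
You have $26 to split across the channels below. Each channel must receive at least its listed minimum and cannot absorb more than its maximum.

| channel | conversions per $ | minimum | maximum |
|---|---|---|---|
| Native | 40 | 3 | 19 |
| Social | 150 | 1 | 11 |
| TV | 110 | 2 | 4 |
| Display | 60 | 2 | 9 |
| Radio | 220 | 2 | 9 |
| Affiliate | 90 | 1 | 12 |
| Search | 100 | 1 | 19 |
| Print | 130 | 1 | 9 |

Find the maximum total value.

3810

Meeting every minimum uses 3+1+2+2+2+1+1+1 = 13 $, leaving 13.
Highest conversions per $ first: Radio 220 > Social 150 > Print 130 > TV 110 > Search 100 > Affiliate 90 > Display 60 > Native 40.
Radio: +7 to 9 (cap) → 6 left.
Social: +6 (room for 10) → 7. Pool exhausted.
Total = 40×3 + 150×7 + 110×2 + 60×2 + 220×9 + 90×1 + 100×1 + 130×1 = 3810.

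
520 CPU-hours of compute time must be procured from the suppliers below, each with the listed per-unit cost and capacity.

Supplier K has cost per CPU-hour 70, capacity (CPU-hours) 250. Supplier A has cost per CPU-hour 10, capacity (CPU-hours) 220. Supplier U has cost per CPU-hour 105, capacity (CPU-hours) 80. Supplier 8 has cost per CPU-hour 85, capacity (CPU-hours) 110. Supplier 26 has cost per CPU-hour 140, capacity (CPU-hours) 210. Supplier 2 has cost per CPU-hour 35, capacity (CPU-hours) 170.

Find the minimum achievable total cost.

Use suppliers in increasing cost order.
Supplier A at 10: take all 220 CPU-hours ; 300 still needed.
Supplier 2 (35): use full 170 ; 130 CPU-hours to go.
Supplier K (70): take the remaining 130 ; done.
Supplier 8, Supplier U, Supplier 26: unused.
Cost = 220×10 + 170×35 + 130×70 = 17250.

17250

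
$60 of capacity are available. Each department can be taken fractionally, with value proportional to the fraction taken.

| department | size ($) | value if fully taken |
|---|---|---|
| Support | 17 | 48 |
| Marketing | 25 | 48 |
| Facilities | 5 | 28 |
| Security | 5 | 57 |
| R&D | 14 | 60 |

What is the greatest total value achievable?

229.48

Best value per unit of size first: Security 57/5≈11.4, Facilities 28/5≈5.6, R&D 60/14≈4.29, Support 48/17≈2.82, Marketing 48/25≈1.92.
Security: take in full, 5 $ for value 57 → 55 left.
Facilities: take in full, 5 $ for value 28 → 50 left.
R&D: take in full, 14 $ for value 60 → 36 left.
All 17 $ of Support fit (value 48) → 19 remain.
Only 19 $ remain; take 19/25 of Marketing for value 48×19/25 = 36.48.
Total value = 229.48.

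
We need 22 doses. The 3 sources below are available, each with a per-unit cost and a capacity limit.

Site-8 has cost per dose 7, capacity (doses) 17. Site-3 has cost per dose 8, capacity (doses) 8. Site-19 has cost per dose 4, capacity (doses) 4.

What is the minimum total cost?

Cheapest first:
Site-19 (4): use full 4 → 18 doses to go.
Take 17 from Site-8 at 7 → need 1 more.
Site-3 (8): take the remaining 1 → done.
Cost = 4×4 + 17×7 + 1×8 = 143.

143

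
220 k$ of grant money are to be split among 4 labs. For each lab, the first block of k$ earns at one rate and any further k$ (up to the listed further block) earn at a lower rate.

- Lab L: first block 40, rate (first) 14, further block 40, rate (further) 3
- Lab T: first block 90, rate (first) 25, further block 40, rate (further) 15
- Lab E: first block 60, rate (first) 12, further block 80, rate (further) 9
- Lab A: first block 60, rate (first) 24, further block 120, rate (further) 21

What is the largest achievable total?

Treat each block as its own option and order by rate: Lab T/T1 25 > Lab A/T1 24 > Lab A/T2 21 > Lab T/T2 15 > Lab L/T1 14 > Lab E/T1 12 > Lab E/T2 9 > Lab L/T2 3.
Fill Lab T T1 block (90 at 25) → 130 left.
Lab A T1 at 24: fill all 60 → 70 left.
Lab A/T2: +70 of 120 at 21; pool empty.
Total = 25×90 + 24×60 + 21×70 = 5160.

5160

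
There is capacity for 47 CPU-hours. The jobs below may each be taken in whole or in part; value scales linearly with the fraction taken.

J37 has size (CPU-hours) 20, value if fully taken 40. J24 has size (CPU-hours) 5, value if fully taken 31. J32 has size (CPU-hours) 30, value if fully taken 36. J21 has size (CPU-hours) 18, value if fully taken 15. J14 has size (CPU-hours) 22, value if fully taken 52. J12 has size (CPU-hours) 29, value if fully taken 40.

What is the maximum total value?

123

Rank by value-to-size ratio: J24 31/5≈6.2, J14 52/22≈2.36, J37 40/20≈2, J12 40/29≈1.38, J32 36/30≈1.2, J21 15/18≈0.833.
J24: take in full, 5 CPU-hours for value 31 ; 42 left.
J14: take in full, 22 CPU-hours for value 52 ; 20 left.
Take all of J37 (20 CPU-hours, value 40) ; 0 CPU-hours left.
Total value = 123.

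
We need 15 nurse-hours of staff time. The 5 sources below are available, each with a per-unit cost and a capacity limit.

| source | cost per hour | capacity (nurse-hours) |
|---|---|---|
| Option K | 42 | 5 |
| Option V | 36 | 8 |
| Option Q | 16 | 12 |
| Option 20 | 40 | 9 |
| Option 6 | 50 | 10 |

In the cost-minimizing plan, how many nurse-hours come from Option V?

Fill from the cheapest source first.
Option Q at 16: take all 12 nurse-hours ; 3 still needed.
Take 3 from Option V at 36 to finish.
Option 20, Option K, Option 6: unused.

3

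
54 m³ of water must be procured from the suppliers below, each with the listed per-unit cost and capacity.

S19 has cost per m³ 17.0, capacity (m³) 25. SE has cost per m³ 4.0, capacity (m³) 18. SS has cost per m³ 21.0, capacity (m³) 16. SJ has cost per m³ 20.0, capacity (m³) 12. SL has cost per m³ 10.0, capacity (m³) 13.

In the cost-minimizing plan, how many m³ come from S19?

Use suppliers in increasing cost order.
Take 18 from SE at 4.0 ; need 36 more.
SL (10.0): use full 13 ; 23 m³ to go.
Take 23 from S19 at 17.0 to finish.
SJ, SS: unused.

23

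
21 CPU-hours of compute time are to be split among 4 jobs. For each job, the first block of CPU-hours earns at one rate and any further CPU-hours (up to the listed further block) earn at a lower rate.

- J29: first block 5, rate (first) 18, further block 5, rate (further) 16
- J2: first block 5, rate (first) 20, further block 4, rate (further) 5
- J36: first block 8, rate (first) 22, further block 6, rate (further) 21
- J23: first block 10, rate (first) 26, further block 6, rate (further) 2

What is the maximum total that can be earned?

Treat each block as its own option and order by rate: J23/first 26 > J36/first 22 > J36/second 21 > J2/first 20 > J29/first 18 > J29/second 16 > J2/second 5 > J23/second 2.
Fill J23 first block (10 at 26) — 11 left.
J36 first at 22: fill all 8 — 3 left.
J36/second: +3 of 6 at 21; pool empty.
Total = 26×10 + 22×8 + 21×3 = 499.

499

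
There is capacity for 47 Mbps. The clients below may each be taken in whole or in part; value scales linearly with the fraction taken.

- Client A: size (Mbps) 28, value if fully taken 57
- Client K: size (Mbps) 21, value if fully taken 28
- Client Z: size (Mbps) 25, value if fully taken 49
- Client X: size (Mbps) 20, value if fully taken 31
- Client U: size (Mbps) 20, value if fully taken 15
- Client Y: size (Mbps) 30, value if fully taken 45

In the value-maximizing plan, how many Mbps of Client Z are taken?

19

Rank by value-to-size ratio: Client A 57/28≈2.04, Client Z 49/25≈1.96, Client X 31/20≈1.55, Client Y 45/30≈1.5, Client K 28/21≈1.33, Client U 15/20≈0.75.
Take all of Client A (28 Mbps, value 57) — 19 Mbps left.
Fill the last 19 Mbps with part of Client Z: 19/25 of it earns 37.24.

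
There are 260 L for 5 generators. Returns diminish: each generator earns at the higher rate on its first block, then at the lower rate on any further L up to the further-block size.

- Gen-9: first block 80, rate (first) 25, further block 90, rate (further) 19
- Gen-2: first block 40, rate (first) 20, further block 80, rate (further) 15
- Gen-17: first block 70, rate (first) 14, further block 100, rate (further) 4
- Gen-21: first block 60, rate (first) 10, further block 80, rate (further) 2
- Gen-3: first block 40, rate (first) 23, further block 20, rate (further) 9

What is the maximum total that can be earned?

5580

Treat each block as its own option and order by rate: Gen-9/T1 25 > Gen-3/T1 23 > Gen-2/T1 20 > Gen-9/T2 19 > Gen-2/T2 15 > Gen-17/T1 14 > Gen-21/T1 10 > Gen-3/T2 9 > Gen-17/T2 4 > Gen-21/T2 2.
Gen-9/T1 (25): +80 — 180 left.
Gen-3 T1 at 23: fill all 40 — 140 left.
Gen-2 T1 at 20: fill all 40 — 100 left.
Gen-9 T2 at 19: fill all 90 — 10 left.
Gen-2/T2: +10 of 80 at 15; pool empty.
Total = 25×80 + 23×40 + 20×40 + 19×90 + 15×10 = 5580.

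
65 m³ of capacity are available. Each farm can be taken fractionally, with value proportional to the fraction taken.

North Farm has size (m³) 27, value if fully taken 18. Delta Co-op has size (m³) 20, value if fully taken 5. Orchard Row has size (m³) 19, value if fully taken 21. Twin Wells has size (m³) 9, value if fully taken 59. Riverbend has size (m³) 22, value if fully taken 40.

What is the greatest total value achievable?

Rank by value-to-size ratio: Twin Wells 59/9≈6.56, Riverbend 40/22≈1.82, Orchard Row 21/19≈1.11, North Farm 18/27≈0.667, Delta Co-op 5/20≈0.25.
All 9 m³ of Twin Wells fit (value 59) ; 56 remain.
Take all of Riverbend (22 m³, value 40) ; 34 m³ left.
All 19 m³ of Orchard Row fit (value 21) ; 15 remain.
15 m³ left: a 15/27 share of North Farm gives 18×15/27 = 10.
Total value = 130.

130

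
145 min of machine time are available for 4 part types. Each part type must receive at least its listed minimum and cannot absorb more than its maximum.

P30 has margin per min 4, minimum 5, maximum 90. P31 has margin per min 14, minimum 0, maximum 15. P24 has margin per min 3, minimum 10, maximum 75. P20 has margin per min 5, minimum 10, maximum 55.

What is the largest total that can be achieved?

Meeting every minimum uses 5+0+10+10 = 25 min, leaving 120.
Highest margin per min first: P31 14 > P20 5 > P30 4 > P24 3.
Give P31 15 more to hit its cap of 15 → 105 left.
P20 takes 45 more to reach its cap of 55 → 60 left.
Only 60 left; P30 takes them to reach 65.
Total = 4×65 + 14×15 + 3×10 + 5×55 = 775.

775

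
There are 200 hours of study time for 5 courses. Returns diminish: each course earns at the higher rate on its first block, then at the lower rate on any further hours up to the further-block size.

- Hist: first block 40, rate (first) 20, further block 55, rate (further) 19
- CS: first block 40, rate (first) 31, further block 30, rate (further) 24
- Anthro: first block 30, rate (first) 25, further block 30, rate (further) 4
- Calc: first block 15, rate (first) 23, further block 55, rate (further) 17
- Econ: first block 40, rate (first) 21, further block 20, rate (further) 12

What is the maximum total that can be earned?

4790

Rank every tier by rate: CS/tier1 31 > Anthro/tier1 25 > CS/tier2 24 > Calc/tier1 23 > Econ/tier1 21 > Hist/tier1 20 > Hist/tier2 19 > Calc/tier2 17 > Econ/tier2 12 > Anthro/tier2 4.
Fill CS tier1 block (40 at 31) — 160 left.
Fill Anthro tier1 block (30 at 25) — 130 left.
CS/tier2 (24): +30 — 100 left.
Calc tier1 at 23: fill all 15 — 85 left.
Econ tier1 at 21: fill all 40 — 45 left.
Hist tier1 at 20: fill all 40 — 5 left.
Hist tier2 at 19: only 5 left, fill 5.
Total = 31×40 + 25×30 + 24×30 + 23×15 + 21×40 + 20×40 + 19×5 = 4790.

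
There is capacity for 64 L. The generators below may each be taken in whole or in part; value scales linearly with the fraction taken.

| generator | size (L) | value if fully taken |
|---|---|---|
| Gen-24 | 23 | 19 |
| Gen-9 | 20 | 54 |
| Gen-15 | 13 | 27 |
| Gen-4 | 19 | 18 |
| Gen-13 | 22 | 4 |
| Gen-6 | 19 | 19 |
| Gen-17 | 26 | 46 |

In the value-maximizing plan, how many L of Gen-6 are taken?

5

Sort by value density: Gen-9 54/20≈2.7, Gen-15 27/13≈2.08, Gen-17 46/26≈1.77, Gen-6 19/19≈1, Gen-4 18/19≈0.947, Gen-24 19/23≈0.826, Gen-13 4/22≈0.182.
Take all of Gen-9 (20 L, value 54) — 44 L left.
All 13 L of Gen-15 fit (value 27) — 31 remain.
All 26 L of Gen-17 fit (value 46) — 5 remain.
5 L left: a 5/19 share of Gen-6 gives 19×5/19 = 5.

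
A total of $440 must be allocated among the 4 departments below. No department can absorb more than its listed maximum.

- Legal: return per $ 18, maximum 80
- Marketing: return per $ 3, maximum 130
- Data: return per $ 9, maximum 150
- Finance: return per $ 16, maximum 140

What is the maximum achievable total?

Rank by return per $: Legal 18 > Finance 16 > Data 9 > Marketing 3.
Legal takes 80 to reach its cap of 80 ; 360 left.
Finance: +140 to 140 (cap) ; 220 left.
Give Data 150 to hit its cap of 150 ; 70 left.
Marketing: +70 (room for 130) → 70. Pool exhausted.
Total = 18×80 + 3×70 + 9×150 + 16×140 = 5240.

5240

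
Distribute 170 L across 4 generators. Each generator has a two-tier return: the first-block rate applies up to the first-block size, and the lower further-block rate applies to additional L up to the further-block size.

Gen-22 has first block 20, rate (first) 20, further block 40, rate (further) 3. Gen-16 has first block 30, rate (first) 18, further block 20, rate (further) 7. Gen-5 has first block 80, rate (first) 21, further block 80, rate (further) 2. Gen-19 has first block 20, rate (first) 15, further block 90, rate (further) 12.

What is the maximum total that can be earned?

Rank every tier by rate: Gen-5/tier1 21 > Gen-22/tier1 20 > Gen-16/tier1 18 > Gen-19/tier1 15 > Gen-19/tier2 12 > Gen-16/tier2 7 > Gen-22/tier2 3 > Gen-5/tier2 2.
Gen-5/tier1 (21): +80 — 90 left.
Gen-22/tier1 (20): +20 — 70 left.
Gen-16/tier1 (18): +30 — 40 left.
Gen-19 tier1 at 15: fill all 20 — 20 left.
Gen-19/tier2: +20 of 90 at 12; pool empty.
Total = 21×80 + 20×20 + 18×30 + 15×20 + 12×20 = 3160.

3160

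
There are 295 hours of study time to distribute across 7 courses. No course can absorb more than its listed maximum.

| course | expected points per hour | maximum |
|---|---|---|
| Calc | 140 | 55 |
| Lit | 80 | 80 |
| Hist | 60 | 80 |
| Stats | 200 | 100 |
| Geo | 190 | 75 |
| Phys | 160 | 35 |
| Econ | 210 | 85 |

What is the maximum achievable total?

57700

Order the courses by expected points per hour: Econ 210 > Stats 200 > Geo 190 > Phys 160 > Calc 140 > Lit 80 > Hist 60.
Give Econ 85 to hit its cap of 85 — 210 left.
Stats: +100 to 100 (cap) — 110 left.
Give Geo 75 to hit its cap of 75 — 35 left.
Give Phys 35 to hit its cap of 35 — 0 left.
Total = 200×100 + 190×75 + 160×35 + 210×85 = 57700.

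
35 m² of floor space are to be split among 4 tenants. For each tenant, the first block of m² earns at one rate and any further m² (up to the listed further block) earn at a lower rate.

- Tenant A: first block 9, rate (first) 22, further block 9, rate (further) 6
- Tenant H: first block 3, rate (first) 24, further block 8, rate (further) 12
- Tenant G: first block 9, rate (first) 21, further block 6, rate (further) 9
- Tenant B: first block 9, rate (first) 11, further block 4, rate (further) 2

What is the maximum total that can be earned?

Treat each block as its own option and order by rate: Tenant H/T1 24 > Tenant A/T1 22 > Tenant G/T1 21 > Tenant H/T2 12 > Tenant B/T1 11 > Tenant G/T2 9 > Tenant A/T2 6 > Tenant B/T2 2.
Fill Tenant H T1 block (3 at 24) → 32 left.
Fill Tenant A T1 block (9 at 22) → 23 left.
Tenant G T1 at 21: fill all 9 → 14 left.
Fill Tenant H T2 block (8 at 12) → 6 left.
Tenant B T1 at 11: only 6 left, fill 6.
Total = 24×3 + 22×9 + 21×9 + 12×8 + 11×6 = 621.

621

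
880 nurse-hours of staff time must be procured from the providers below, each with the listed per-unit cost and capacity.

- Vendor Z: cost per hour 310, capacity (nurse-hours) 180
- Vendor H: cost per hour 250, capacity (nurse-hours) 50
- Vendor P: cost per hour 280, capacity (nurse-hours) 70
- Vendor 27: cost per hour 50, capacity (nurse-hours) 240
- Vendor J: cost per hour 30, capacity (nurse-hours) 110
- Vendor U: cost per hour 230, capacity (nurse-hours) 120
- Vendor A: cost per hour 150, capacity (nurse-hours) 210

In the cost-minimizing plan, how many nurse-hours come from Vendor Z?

Use providers in increasing cost order.
Vendor J at 30: take all 110 nurse-hours — 770 still needed.
Vendor 27 at 50: take all 240 nurse-hours — 530 still needed.
Vendor A (150): use full 210 — 320 nurse-hours to go.
Vendor U at 230: take all 120 nurse-hours — 200 still needed.
Vendor H (250): use full 50 — 150 nurse-hours to go.
Vendor P at 280: take all 70 nurse-hours — 80 still needed.
Vendor Z (310): take the remaining 80 — done.

80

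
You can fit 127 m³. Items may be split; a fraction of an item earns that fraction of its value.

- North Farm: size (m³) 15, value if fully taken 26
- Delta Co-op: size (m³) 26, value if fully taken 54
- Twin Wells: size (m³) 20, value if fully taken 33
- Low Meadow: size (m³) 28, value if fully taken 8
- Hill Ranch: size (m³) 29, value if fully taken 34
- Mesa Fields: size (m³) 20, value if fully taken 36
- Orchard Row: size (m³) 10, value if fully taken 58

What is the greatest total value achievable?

Best value per unit of size first: Orchard Row 58/10≈5.8, Delta Co-op 54/26≈2.08, Mesa Fields 36/20≈1.8, North Farm 26/15≈1.73, Twin Wells 33/20≈1.65, Hill Ranch 34/29≈1.17, Low Meadow 8/28≈0.286.
All 10 m³ of Orchard Row fit (value 58) → 117 remain.
Delta Co-op: take in full, 26 m³ for value 54 → 91 left.
Mesa Fields: take in full, 20 m³ for value 36 → 71 left.
All 15 m³ of North Farm fit (value 26) → 56 remain.
All 20 m³ of Twin Wells fit (value 33) → 36 remain.
Hill Ranch: take in full, 29 m³ for value 34 → 7 left.
Fill the last 7 m³ with part of Low Meadow: 7/28 of it earns 2.
Total value = 243.

243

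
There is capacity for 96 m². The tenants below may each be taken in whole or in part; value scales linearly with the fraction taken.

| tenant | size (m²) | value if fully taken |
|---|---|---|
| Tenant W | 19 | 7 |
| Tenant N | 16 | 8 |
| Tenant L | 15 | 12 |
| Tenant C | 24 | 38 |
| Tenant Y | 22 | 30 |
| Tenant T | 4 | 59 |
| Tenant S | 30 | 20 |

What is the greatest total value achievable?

Rank by value-to-size ratio: Tenant T 59/4≈14.8, Tenant C 38/24≈1.58, Tenant Y 30/22≈1.36, Tenant L 12/15≈0.8, Tenant S 20/30≈0.667, Tenant N 8/16≈0.5, Tenant W 7/19≈0.368.
All 4 m² of Tenant T fit (value 59) — 92 remain.
All 24 m² of Tenant C fit (value 38) — 68 remain.
Take all of Tenant Y (22 m², value 30) — 46 m² left.
Tenant L: take in full, 15 m² for value 12 — 31 left.
Take all of Tenant S (30 m², value 20) — 1 m² left.
Fill the last 1 m² with part of Tenant N: 1/16 of it earns 0.5.
Total value = 159.5.

159.5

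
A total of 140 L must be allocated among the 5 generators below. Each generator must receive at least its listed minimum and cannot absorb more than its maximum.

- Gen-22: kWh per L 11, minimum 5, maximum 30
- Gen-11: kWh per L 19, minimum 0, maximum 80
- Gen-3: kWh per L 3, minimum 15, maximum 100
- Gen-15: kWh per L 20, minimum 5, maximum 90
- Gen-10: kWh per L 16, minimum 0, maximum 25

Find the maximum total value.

Meeting every minimum uses 5+0+15+5+0 = 25 L, leaving 115.
Order the generators by kWh per L: Gen-15 20 > Gen-11 19 > Gen-10 16 > Gen-22 11 > Gen-3 3.
Gen-15 takes 85 more to reach its cap of 90 ; 30 left.
Only 30 left; Gen-11 takes them to reach 30.
Total = 11×5 + 19×30 + 3×15 + 20×90 = 2470.

2470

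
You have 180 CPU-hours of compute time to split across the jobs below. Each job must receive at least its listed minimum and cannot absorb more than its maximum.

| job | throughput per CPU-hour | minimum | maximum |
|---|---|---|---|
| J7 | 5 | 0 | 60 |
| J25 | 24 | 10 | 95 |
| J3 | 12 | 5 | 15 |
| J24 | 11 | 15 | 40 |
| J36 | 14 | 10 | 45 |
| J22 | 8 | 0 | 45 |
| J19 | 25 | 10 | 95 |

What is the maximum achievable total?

4060

Meeting every minimum uses 0+10+5+15+10+0+10 = 50 CPU-hours, leaving 130.
Order the jobs by throughput per CPU-hour: J19 25 > J25 24 > J36 14 > J3 12 > J24 11 > J22 8 > J7 5.
J19 takes 85 more to reach its cap of 95 → 45 left.
Only 45 left; J25 takes them to reach 55.
Total = 24×55 + 12×5 + 11×15 + 14×10 + 25×95 = 4060.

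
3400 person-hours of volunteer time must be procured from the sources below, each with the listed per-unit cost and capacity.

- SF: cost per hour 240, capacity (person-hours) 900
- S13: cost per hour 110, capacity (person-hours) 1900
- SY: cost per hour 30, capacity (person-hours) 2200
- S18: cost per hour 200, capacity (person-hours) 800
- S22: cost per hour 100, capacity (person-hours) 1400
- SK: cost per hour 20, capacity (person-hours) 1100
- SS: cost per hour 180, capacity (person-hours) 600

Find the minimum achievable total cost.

98000

Use sources in increasing cost order.
Take 1100 from SK at 20 — need 2300 more.
SY at 30: take all 2200 person-hours — 100 still needed.
Take 100 from S22 at 100 to finish.
S13, SS, S18, SF: unused.
Cost = 1100×20 + 2200×30 + 100×100 = 98000.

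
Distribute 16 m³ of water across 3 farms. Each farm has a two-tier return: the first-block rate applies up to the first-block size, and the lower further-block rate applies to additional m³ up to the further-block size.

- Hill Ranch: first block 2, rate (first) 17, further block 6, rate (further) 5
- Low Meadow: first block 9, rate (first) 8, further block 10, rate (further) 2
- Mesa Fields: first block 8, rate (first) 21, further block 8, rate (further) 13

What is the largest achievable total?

Treat each block as its own option and order by rate: Mesa Fields/tier1 21 > Hill Ranch/tier1 17 > Mesa Fields/tier2 13 > Low Meadow/tier1 8 > Hill Ranch/tier2 5 > Low Meadow/tier2 2.
Mesa Fields/tier1 (21): +8 ; 8 left.
Fill Hill Ranch tier1 block (2 at 17) ; 6 left.
Mesa Fields/tier2: +6 of 8 at 13; pool empty.
Total = 21×8 + 17×2 + 13×6 = 280.

280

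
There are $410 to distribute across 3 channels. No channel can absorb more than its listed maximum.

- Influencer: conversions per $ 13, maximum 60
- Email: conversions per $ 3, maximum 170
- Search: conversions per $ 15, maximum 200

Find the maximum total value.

4230

Order the channels by conversions per $: Search 15 > Influencer 13 > Email 3.
Give Search 200 to hit its cap of 200 ; 210 left.
Influencer: +60 to 60 (cap) ; 150 left.
Only 150 left; Email takes them to reach 150.
Total = 13×60 + 3×150 + 15×200 = 4230.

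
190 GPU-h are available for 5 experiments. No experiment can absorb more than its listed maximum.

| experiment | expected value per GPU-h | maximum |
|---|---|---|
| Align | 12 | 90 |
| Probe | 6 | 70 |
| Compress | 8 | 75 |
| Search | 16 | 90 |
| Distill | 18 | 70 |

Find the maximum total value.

Rank by expected value per GPU-h: Distill 18 > Search 16 > Align 12 > Compress 8 > Probe 6.
Give Distill 70 to hit its cap of 70 → 120 left.
Search: +90 to 90 (cap) → 30 left.
Only 30 left; Align takes them to reach 30.
Total = 12×30 + 16×90 + 18×70 = 3060.

3060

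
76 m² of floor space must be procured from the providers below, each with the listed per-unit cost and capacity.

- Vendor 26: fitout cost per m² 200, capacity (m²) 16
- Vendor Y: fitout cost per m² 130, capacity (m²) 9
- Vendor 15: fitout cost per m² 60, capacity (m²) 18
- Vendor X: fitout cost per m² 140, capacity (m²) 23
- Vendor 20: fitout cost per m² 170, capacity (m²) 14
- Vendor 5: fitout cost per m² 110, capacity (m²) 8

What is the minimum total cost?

Fill from the cheapest provider first.
Vendor 15 (60): use full 18 ; 58 m² to go.
Vendor 5 at 110: take all 8 m² ; 50 still needed.
Take 9 from Vendor Y at 130 ; need 41 more.
Vendor X (140): use full 23 ; 18 m² to go.
Vendor 20 (170): use full 14 ; 4 m² to go.
Vendor 26 (200): take the remaining 4 ; done.
Cost = 18×60 + 8×110 + 9×130 + 23×140 + 14×170 + 4×200 = 9530.

9530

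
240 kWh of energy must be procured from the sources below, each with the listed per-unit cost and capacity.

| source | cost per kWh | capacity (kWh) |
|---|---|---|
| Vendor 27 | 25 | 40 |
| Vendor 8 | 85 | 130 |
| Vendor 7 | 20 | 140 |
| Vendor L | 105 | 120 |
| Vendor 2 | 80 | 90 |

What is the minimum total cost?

Fill from the cheapest source first.
Vendor 7 at 20: take all 140 kWh → 100 still needed.
Vendor 27 at 25: take all 40 kWh → 60 still needed.
Take 60 from Vendor 2 at 80 to finish.
Vendor 8, Vendor L: unused.
Cost = 140×20 + 40×25 + 60×80 = 8600.

8600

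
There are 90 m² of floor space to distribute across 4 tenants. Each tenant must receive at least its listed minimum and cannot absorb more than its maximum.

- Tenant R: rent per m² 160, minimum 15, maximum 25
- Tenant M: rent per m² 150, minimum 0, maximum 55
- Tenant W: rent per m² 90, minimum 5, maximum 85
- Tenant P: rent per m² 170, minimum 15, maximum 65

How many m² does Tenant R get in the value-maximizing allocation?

Meeting every minimum uses 15+0+5+15 = 35 m², leaving 55.
Order the tenants by rent per m²: Tenant P 170 > Tenant R 160 > Tenant M 150 > Tenant W 90.
Give Tenant P 50 more to hit its cap of 65 → 5 left.
Tenant R: +5 (room for 10) → 20. Pool exhausted.

20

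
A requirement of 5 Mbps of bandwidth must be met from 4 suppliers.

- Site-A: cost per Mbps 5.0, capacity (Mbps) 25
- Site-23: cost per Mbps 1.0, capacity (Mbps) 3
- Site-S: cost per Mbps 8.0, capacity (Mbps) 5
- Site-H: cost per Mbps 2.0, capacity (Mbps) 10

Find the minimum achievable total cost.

Fill from the cheapest supplier first.
Take 3 from Site-23 at 1.0 ; need 2 more.
Take 2 from Site-H at 2.0 to finish.
Site-A, Site-S: unused.
Cost = 3×1.0 + 2×2.0 = 7.

7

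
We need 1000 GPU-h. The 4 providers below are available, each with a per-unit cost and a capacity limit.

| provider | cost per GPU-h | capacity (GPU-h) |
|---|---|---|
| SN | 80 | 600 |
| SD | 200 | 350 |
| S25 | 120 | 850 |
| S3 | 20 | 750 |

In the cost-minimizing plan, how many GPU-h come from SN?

Fill from the cheapest provider first.
Take 750 from S3 at 20 — need 250 more.
SN (80): take the remaining 250 — done.
S25, SD: unused.

250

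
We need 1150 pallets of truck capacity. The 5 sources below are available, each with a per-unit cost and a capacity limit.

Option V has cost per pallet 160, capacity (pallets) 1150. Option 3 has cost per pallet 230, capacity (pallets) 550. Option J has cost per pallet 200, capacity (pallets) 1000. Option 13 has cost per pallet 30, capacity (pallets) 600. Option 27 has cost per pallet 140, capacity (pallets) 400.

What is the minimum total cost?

98000

Cheapest first:
Option 13 (30): use full 600 ; 550 pallets to go.
Option 27 (140): use full 400 ; 150 pallets to go.
Take 150 from Option V at 160 to finish.
Option J, Option 3: unused.
Cost = 600×30 + 400×140 + 150×160 = 98000.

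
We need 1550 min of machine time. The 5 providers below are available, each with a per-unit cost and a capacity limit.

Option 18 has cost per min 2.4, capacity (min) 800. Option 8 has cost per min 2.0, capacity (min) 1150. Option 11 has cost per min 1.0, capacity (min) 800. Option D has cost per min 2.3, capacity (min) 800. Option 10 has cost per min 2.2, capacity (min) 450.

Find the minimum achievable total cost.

Cheapest first:
Take 800 from Option 11 at 1.0 — need 750 more.
Option 8 at 2.0: take 750 of its 1150 — requirement met.
Option 10, Option D, Option 18: unused.
Cost = 800×1.0 + 750×2.0 = 2300.

2300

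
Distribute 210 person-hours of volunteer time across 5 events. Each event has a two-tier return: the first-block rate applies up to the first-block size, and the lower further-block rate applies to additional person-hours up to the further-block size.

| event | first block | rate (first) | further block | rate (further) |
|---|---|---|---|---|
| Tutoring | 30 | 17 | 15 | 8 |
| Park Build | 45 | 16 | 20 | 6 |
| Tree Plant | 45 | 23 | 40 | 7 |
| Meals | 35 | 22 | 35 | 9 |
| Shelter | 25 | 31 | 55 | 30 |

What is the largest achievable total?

5060

Rank every tier by rate: Shelter/T1 31 > Shelter/T2 30 > Tree Plant/T1 23 > Meals/T1 22 > Tutoring/T1 17 > Park Build/T1 16 > Meals/T2 9 > Tutoring/T2 8 > Tree Plant/T2 7 > Park Build/T2 6.
Shelter T1 at 31: fill all 25 ; 185 left.
Fill Shelter T2 block (55 at 30) ; 130 left.
Fill Tree Plant T1 block (45 at 23) ; 85 left.
Meals T1 at 22: fill all 35 ; 50 left.
Tutoring/T1 (17): +30 ; 20 left.
Park Build T1 at 16: only 20 left, fill 20.
Total = 31×25 + 30×55 + 23×45 + 22×35 + 17×30 + 16×20 = 5060.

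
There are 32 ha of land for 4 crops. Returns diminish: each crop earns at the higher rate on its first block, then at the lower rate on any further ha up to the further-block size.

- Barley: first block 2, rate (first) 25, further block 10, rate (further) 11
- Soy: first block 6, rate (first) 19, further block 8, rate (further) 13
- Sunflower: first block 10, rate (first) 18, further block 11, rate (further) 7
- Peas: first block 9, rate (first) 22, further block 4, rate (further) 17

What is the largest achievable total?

623

Treat each block as its own option and order by rate: Barley/tier1 25 > Peas/tier1 22 > Soy/tier1 19 > Sunflower/tier1 18 > Peas/tier2 17 > Soy/tier2 13 > Barley/tier2 11 > Sunflower/tier2 7.
Barley tier1 at 25: fill all 2 → 30 left.
Fill Peas tier1 block (9 at 22) → 21 left.
Soy tier1 at 19: fill all 6 → 15 left.
Sunflower tier1 at 18: fill all 10 → 5 left.
Fill Peas tier2 block (4 at 17) → 1 left.
1 remain; put them into Soy tier2 at 13.
Total = 25×2 + 22×9 + 19×6 + 18×10 + 17×4 + 13×1 = 623.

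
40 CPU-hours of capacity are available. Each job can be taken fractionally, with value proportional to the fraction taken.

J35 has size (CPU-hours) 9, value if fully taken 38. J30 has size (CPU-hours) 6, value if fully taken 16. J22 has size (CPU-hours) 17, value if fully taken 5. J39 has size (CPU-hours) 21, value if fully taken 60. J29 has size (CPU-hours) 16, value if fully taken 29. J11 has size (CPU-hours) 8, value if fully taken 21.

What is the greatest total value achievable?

Rank by value-to-size ratio: J35 38/9≈4.22, J39 60/21≈2.86, J30 16/6≈2.67, J11 21/8≈2.62, J29 29/16≈1.81, J22 5/17≈0.294.
All 9 CPU-hours of J35 fit (value 38) ; 31 remain.
Take all of J39 (21 CPU-hours, value 60) ; 10 CPU-hours left.
All 6 CPU-hours of J30 fit (value 16) ; 4 remain.
4 CPU-hours left: a 4/8 share of J11 gives 21×4/8 = 10.5.
Total value = 124.5.

124.5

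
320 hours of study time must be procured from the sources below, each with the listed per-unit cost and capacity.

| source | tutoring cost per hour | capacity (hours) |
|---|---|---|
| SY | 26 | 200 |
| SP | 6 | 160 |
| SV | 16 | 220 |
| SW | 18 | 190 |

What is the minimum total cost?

3520

Fill from the cheapest source first.
SP at 6: take all 160 hours → 160 still needed.
SV (16): take the remaining 160 → done.
SW, SY: unused.
Cost = 160×6 + 160×16 = 3520.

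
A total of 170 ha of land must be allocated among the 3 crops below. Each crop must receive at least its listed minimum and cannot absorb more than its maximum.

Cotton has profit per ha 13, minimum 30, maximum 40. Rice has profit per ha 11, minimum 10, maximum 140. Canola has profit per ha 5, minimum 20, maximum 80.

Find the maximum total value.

1830

Meeting every minimum uses 30+10+20 = 60 ha, leaving 110.
Highest profit per ha first: Cotton 13 > Rice 11 > Canola 5.
Cotton takes 10 more to reach its cap of 40 — 100 left.
Only 100 left; Rice takes them to reach 110.
Total = 13×40 + 11×110 + 5×20 = 1830.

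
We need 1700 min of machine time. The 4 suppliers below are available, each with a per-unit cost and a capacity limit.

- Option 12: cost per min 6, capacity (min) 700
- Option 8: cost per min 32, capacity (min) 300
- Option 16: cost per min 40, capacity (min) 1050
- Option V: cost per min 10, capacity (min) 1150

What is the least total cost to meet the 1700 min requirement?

14200

Cheapest first:
Option 12 at 6: take all 700 min — 1000 still needed.
Option V (10): take the remaining 1000 — done.
Option 8, Option 16: unused.
Cost = 700×6 + 1000×10 = 14200.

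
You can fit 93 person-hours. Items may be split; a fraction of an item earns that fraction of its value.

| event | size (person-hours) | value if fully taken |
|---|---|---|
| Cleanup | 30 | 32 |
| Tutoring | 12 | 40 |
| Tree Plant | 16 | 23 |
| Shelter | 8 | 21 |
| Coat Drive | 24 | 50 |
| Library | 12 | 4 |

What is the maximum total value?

Sort by value density: Tutoring 40/12≈3.33, Shelter 21/8≈2.62, Coat Drive 50/24≈2.08, Tree Plant 23/16≈1.44, Cleanup 32/30≈1.07, Library 4/12≈0.333.
Take all of Tutoring (12 person-hours, value 40) → 81 person-hours left.
All 8 person-hours of Shelter fit (value 21) → 73 remain.
Coat Drive: take in full, 24 person-hours for value 50 → 49 left.
Tree Plant: take in full, 16 person-hours for value 23 → 33 left.
All 30 person-hours of Cleanup fit (value 32) → 3 remain.
Fill the last 3 person-hours with part of Library: 3/12 of it earns 1.
Total value = 167.

167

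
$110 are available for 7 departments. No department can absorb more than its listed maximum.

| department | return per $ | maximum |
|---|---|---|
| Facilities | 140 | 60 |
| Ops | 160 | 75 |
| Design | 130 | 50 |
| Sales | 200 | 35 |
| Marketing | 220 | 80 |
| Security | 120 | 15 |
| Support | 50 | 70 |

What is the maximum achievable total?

Order the departments by return per $: Marketing 220 > Sales 200 > Ops 160 > Facilities 140 > Design 130 > Security 120 > Support 50.
Marketing takes 80 to reach its cap of 80 → 30 left.
Only 30 left; Sales takes them to reach 30.
Total = 200×30 + 220×80 = 23600.

23600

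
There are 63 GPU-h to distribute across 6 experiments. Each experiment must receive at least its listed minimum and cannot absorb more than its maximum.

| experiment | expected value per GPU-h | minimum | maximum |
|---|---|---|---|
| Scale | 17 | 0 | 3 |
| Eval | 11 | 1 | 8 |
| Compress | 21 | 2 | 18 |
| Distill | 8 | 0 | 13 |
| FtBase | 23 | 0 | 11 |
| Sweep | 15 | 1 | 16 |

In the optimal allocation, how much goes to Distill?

7

Meeting every minimum uses 0+1+2+0+0+1 = 4 GPU-h, leaving 59.
Rank by expected value per GPU-h: FtBase 23 > Compress 21 > Scale 17 > Sweep 15 > Eval 11 > Distill 8.
FtBase takes 11 more to reach its cap of 11 ; 48 left.
Compress takes 16 more to reach its cap of 18 ; 32 left.
Scale takes 3 more to reach its cap of 3 ; 29 left.
Sweep: +15 to 16 (cap) ; 14 left.
Eval: +7 to 8 (cap) ; 7 left.
Distill has room for 13 more but only 7 remain, so it gets 7.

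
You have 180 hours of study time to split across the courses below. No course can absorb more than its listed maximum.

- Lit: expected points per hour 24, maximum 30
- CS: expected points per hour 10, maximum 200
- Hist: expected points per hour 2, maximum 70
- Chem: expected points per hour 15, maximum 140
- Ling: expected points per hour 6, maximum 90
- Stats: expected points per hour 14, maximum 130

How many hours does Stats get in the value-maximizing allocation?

10

Highest expected points per hour first: Lit 24 > Chem 15 > Stats 14 > CS 10 > Ling 6 > Hist 2.
Lit: +30 to 30 (cap) → 150 left.
Chem: +140 to 140 (cap) → 10 left.
Stats: +10 (room for 130) → 10. Pool exhausted.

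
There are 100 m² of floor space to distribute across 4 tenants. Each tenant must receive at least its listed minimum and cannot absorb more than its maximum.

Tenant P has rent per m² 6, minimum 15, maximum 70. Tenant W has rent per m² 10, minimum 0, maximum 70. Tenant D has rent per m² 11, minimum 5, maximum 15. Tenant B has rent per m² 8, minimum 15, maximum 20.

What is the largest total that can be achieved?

925

Meeting every minimum uses 15+0+5+15 = 35 m², leaving 65.
Order the tenants by rent per m²: Tenant D 11 > Tenant W 10 > Tenant B 8 > Tenant P 6.
Tenant D: +10 to 15 (cap) — 55 left.
Only 55 left; Tenant W takes them to reach 55.
Total = 6×15 + 10×55 + 11×15 + 8×15 = 925.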